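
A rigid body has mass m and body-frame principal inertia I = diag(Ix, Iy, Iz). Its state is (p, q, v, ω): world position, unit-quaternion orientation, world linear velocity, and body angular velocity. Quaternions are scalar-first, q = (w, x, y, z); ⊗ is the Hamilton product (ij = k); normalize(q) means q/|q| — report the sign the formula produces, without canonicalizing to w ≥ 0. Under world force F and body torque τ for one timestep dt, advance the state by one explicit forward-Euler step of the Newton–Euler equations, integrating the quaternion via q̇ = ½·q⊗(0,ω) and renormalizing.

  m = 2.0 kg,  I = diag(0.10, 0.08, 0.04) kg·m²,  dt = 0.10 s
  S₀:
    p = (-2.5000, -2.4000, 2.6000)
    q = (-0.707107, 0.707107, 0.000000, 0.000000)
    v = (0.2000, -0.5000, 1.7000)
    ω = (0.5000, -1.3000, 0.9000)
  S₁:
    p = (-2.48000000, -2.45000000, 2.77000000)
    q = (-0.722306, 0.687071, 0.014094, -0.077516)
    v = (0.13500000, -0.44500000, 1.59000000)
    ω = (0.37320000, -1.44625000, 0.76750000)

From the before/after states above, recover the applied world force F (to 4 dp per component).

velocity change Δv = (-0.06500000, 0.05500000, -0.11000000)
m·(v₁−v₀)/dt = (-1.3000, 1.1000, -2.2000)

F = (-1.3000, 1.1000, -2.2000)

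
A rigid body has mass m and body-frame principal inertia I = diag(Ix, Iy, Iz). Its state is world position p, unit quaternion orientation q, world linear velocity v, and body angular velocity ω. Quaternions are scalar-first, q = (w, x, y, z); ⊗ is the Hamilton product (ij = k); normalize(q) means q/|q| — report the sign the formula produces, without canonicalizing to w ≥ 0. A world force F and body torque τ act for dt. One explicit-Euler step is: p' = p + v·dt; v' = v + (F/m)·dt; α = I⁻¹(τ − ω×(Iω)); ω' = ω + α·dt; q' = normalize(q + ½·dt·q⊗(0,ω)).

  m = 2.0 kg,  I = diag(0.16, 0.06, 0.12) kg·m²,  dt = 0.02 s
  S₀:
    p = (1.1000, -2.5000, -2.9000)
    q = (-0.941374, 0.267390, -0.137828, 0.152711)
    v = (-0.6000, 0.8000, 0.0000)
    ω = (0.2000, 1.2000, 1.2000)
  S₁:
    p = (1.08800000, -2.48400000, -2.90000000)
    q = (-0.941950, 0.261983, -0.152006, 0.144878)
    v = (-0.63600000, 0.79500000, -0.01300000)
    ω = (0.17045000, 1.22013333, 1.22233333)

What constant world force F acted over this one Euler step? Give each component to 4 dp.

Δv = v₁−v₀ = (-0.03600000, -0.00500000, -0.01300000)
m·(v₁−v₀)/dt = (-3.6000, -0.5000, -1.3000)

F = (-3.6000, -0.5000, -1.3000)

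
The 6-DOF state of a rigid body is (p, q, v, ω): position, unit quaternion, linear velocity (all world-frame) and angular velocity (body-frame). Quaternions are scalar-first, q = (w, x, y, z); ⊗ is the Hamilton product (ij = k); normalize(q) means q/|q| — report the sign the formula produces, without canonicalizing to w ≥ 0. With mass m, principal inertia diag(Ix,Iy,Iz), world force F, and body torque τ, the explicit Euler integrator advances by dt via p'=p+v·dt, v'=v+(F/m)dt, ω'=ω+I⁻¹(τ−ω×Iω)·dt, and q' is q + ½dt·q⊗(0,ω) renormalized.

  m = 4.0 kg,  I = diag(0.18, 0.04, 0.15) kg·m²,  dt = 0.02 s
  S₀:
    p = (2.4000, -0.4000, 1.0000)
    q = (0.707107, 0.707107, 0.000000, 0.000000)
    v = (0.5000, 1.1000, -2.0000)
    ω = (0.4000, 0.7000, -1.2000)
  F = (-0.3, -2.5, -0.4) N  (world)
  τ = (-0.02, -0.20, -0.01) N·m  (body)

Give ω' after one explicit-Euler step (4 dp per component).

ω' = (0.4080, 0.6072, -1.1961)

gyro term ω×Iω = (-0.0924, -0.0144, -0.0392)
angular accel α = (0.4022, -4.6400, 0.1947)
ω' = ω + α·dt = (0.4080, 0.6072, -1.1961)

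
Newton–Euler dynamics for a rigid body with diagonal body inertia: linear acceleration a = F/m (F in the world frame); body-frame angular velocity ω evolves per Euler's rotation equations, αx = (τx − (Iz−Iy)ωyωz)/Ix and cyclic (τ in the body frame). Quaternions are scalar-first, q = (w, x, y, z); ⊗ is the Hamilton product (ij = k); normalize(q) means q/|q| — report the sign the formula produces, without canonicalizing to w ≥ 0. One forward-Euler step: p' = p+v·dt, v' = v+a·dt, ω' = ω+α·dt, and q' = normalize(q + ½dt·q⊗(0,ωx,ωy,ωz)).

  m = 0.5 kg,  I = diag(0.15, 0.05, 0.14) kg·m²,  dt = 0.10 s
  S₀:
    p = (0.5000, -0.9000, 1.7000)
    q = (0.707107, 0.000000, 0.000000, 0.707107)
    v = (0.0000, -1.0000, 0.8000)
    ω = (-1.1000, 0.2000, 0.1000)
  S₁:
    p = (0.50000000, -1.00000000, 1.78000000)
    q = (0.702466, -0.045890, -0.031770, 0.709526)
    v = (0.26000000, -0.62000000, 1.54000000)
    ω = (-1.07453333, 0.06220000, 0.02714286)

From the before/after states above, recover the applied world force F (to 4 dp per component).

F = (1.3000, 1.9000, 3.7000)

velocity change Δv = (0.26000000, 0.38000000, 0.74000000)
applied force F = (1.3000, 1.9000, 3.7000)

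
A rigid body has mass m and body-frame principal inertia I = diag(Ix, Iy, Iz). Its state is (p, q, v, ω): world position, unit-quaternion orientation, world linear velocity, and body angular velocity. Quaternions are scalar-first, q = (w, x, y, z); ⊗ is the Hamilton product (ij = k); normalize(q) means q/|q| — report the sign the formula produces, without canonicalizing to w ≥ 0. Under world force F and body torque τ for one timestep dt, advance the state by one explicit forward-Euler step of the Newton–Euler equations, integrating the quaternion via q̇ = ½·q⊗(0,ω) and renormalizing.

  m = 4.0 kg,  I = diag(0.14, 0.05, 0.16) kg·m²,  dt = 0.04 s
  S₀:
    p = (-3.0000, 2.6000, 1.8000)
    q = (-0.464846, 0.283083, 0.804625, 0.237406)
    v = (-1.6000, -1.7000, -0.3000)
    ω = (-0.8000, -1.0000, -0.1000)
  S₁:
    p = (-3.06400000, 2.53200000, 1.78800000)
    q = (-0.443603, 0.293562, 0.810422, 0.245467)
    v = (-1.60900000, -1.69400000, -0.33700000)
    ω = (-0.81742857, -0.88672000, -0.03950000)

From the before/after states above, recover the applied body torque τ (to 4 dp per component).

ω₁ − ω₀ = (-0.01742857, 0.11328000, 0.06050000)
applied torque τ = (-0.0500, 0.1400, 0.1700)

τ = (-0.0500, 0.1400, 0.1700)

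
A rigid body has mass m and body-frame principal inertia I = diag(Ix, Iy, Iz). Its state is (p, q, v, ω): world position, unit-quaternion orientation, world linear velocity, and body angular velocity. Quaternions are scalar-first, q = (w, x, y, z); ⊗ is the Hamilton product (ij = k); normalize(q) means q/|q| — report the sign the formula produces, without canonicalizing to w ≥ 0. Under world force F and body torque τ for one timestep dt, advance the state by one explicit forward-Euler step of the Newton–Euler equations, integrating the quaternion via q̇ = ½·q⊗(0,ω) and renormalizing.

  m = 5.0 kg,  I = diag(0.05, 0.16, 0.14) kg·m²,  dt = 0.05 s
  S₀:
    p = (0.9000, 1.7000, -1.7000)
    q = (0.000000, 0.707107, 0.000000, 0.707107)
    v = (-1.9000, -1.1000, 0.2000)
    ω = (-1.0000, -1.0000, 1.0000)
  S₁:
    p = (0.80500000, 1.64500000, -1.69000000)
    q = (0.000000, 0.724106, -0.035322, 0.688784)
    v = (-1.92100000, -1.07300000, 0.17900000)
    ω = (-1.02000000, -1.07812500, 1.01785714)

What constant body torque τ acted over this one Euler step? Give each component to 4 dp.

rate change Δω = (-0.02000000, -0.07812500, 0.01785714)
applied torque τ = (0.0000, -0.1600, 0.1600)

τ = (0.0000, -0.1600, 0.1600)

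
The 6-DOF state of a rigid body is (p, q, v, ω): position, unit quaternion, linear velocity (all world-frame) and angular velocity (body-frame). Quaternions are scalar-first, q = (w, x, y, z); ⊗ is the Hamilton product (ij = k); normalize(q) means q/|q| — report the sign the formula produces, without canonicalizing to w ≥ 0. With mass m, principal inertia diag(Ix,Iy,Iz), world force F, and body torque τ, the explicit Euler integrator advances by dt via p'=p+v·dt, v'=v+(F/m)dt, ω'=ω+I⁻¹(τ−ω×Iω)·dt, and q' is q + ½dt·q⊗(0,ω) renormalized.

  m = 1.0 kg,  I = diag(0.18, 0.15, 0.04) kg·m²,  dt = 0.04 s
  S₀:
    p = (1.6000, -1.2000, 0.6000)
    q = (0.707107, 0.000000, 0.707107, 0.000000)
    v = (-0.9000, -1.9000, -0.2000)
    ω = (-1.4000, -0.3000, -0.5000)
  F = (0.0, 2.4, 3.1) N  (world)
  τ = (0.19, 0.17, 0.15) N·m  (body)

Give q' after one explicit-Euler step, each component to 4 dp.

q' = (0.7110, -0.0269, 0.7025, 0.0127)

Hamilton product q⊗(0,ω) = (0.2121321, -1.3435033, -0.2121321, 0.6363963)
q + ½dt·q⊗(0,ω), renormalized = (0.7110, -0.0269, 0.7025, 0.0127)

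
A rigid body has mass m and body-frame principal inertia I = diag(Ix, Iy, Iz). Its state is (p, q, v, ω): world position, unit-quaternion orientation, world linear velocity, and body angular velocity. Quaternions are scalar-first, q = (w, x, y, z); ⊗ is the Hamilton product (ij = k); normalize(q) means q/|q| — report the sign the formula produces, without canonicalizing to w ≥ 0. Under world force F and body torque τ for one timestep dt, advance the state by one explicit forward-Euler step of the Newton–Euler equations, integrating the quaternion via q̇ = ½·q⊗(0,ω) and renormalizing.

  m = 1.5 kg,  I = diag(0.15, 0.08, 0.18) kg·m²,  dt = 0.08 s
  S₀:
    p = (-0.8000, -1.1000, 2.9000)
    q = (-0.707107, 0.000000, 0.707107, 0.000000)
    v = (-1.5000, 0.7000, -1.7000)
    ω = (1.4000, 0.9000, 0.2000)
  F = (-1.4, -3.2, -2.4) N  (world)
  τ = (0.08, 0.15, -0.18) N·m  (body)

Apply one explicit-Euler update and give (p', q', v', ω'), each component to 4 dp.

ω×(Iω) gyroscopic = (0.0180, -0.0084, -0.0882)
α = I⁻¹(τ − ω×Iω) = (0.4133, 1.9800, -0.5100)
new body rate ω' = (1.4331, 1.0584, 0.1592)
Hamilton product q⊗(0,ω) = (-0.6363963, -0.8485284, -0.6363963, -1.1313712)
q + ½dt·q⊗(0,ω), renormalized = (-0.7309, -0.0339, 0.6801, -0.0452)
linear accel F/m = (-0.9333, -2.1333, -1.6000)
p + v·dt = (-0.9200, -1.0440, 2.7640)
new velocity v' = (-1.5747, 0.5293, -1.8280)

p' = (-0.9200, -1.0440, 2.7640)
q' = (-0.7309, -0.0339, 0.6801, -0.0452)
v' = (-1.5747, 0.5293, -1.8280)
ω' = (1.4331, 1.0584, 0.1592)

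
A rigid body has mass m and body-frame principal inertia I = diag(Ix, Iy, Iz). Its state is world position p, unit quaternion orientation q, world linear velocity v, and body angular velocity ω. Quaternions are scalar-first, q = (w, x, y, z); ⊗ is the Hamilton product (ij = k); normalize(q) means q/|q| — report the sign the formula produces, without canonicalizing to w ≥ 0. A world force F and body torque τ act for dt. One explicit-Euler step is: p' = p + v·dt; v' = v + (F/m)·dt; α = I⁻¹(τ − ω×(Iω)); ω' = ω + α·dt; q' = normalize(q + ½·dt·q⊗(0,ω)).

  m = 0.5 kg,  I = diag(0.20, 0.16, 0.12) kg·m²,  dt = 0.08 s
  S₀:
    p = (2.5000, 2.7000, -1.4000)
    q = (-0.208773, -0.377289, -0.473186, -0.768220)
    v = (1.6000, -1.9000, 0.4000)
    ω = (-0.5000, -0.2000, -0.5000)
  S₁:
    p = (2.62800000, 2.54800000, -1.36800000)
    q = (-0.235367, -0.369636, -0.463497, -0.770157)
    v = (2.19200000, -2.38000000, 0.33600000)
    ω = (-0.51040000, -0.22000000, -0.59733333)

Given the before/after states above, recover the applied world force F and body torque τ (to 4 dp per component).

ω₁ − ω₀ = (-0.01040000, -0.02000000, -0.09733333)
ω₀×(Iω₀) = (-0.0040, 0.0200, -0.0040)
applied torque τ = (-0.0300, -0.0200, -0.1500)
Δv = v₁−v₀ = (0.59200000, -0.48000000, -0.06400000)
F = m·Δv/dt = (3.7000, -3.0000, -0.4000)

F = (3.7000, -3.0000, -0.4000)
τ = (-0.0300, -0.0200, -0.1500)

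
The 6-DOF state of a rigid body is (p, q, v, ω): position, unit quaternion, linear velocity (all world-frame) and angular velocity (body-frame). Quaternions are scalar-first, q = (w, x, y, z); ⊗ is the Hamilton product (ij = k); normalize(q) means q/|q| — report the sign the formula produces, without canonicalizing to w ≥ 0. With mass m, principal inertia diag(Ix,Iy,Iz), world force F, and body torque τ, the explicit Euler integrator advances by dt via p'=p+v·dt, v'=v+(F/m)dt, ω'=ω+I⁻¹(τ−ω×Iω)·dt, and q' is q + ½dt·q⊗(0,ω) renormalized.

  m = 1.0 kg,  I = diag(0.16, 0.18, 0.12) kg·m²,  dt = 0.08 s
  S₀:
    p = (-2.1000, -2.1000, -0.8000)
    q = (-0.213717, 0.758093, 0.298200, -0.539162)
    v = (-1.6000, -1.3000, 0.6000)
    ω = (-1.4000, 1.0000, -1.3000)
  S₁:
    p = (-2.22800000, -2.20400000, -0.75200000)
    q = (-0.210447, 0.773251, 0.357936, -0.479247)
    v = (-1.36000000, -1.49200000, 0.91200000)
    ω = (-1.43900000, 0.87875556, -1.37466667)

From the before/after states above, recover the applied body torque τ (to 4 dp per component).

rate change Δω = (-0.03900000, -0.12124444, -0.07466667)
τ = I·(Δω/dt) + ω₀×(Iω₀) = (0.0000, -0.2000, -0.1400)

τ = (0.0000, -0.2000, -0.1400)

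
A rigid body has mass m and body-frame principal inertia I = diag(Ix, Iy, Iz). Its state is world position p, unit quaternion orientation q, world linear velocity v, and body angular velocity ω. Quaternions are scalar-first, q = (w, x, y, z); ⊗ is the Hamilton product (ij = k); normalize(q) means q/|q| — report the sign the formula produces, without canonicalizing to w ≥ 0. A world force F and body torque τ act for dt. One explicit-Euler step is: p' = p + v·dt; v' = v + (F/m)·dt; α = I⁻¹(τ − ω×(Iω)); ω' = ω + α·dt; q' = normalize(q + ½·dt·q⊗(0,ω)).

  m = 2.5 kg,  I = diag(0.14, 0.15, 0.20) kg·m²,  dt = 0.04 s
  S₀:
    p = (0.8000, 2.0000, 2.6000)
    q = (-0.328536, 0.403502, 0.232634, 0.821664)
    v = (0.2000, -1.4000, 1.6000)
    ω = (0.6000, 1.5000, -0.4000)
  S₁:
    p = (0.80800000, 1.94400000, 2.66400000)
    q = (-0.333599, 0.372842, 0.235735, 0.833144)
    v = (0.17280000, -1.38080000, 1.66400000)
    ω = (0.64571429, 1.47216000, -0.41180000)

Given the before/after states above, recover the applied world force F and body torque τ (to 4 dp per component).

F = (-1.7000, 1.2000, 4.0000)
τ = (0.1300, -0.0900, -0.0500)

Δω = ω₁−ω₀ = (0.04571429, -0.02784000, -0.01180000)
τ = I·(Δω/dt) + ω₀×(Iω₀) = (0.1300, -0.0900, -0.0500)
v₁ − v₀ = (-0.02720000, 0.01920000, 0.06400000)
applied force F = (-1.7000, 1.2000, 4.0000)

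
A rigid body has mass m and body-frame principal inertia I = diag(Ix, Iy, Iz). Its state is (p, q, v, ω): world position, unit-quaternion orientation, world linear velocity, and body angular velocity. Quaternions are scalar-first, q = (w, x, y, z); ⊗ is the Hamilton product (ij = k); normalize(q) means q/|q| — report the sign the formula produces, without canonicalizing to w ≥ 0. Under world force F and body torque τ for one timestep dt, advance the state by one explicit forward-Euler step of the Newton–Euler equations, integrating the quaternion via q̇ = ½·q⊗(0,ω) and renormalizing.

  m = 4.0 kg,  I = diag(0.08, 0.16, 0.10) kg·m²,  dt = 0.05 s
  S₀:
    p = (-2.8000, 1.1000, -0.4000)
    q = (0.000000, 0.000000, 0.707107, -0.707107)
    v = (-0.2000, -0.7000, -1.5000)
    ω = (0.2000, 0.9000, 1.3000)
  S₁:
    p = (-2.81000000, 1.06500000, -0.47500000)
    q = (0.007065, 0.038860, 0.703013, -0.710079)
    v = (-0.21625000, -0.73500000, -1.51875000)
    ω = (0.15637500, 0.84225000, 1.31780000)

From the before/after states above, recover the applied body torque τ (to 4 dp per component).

rate change Δω = (-0.04362500, -0.05775000, 0.01780000)
precession coupling = (-0.0702, -0.0052, 0.0144)
τ = I·(Δω/dt) + ω₀×(Iω₀) = (-0.1400, -0.1900, 0.0500)

τ = (-0.1400, -0.1900, 0.0500)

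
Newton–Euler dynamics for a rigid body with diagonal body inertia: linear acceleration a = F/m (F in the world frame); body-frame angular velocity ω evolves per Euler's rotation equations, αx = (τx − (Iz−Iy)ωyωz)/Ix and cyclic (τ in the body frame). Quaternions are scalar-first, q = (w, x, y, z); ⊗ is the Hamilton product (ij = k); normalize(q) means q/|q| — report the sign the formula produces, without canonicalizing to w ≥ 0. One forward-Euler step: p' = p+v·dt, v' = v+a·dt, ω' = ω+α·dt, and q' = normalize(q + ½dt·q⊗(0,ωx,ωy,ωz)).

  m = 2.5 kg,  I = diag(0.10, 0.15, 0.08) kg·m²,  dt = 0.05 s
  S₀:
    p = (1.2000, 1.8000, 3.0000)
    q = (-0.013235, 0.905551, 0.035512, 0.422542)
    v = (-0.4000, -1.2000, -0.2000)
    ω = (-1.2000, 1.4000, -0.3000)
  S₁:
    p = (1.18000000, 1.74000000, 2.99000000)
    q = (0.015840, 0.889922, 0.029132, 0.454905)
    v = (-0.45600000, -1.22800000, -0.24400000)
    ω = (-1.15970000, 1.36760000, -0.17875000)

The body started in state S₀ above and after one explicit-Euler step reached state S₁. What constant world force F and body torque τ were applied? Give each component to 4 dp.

Δω = ω₁−ω₀ = (0.04030000, -0.03240000, 0.12125000)
applied torque τ = (0.1100, -0.0900, 0.1100)
Δv = v₁−v₀ = (-0.05600000, -0.02800000, -0.04400000)
applied force F = (-2.8000, -1.4000, -2.2000)

F = (-2.8000, -1.4000, -2.2000)
τ = (0.1100, -0.0900, 0.1100)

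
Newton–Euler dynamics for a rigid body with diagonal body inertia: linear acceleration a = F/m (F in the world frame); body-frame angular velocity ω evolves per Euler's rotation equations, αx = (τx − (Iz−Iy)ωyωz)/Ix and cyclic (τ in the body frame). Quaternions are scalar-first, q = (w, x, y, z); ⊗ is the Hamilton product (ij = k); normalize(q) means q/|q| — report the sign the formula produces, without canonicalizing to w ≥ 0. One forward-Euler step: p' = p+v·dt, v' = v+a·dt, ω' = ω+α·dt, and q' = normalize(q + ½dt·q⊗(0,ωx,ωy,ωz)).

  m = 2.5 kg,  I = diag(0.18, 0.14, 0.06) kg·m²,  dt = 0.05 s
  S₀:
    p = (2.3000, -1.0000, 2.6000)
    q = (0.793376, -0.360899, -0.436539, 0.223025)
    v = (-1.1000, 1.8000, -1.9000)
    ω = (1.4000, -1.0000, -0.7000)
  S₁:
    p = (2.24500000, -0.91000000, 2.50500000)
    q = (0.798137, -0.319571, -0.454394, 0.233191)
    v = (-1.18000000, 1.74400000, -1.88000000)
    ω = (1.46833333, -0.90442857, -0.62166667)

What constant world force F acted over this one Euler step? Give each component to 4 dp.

v₁ − v₀ = (-0.08000000, -0.05600000, 0.02000000)
m·(v₁−v₀)/dt = (-4.0000, -2.8000, 1.0000)

F = (-4.0000, -2.8000, 1.0000)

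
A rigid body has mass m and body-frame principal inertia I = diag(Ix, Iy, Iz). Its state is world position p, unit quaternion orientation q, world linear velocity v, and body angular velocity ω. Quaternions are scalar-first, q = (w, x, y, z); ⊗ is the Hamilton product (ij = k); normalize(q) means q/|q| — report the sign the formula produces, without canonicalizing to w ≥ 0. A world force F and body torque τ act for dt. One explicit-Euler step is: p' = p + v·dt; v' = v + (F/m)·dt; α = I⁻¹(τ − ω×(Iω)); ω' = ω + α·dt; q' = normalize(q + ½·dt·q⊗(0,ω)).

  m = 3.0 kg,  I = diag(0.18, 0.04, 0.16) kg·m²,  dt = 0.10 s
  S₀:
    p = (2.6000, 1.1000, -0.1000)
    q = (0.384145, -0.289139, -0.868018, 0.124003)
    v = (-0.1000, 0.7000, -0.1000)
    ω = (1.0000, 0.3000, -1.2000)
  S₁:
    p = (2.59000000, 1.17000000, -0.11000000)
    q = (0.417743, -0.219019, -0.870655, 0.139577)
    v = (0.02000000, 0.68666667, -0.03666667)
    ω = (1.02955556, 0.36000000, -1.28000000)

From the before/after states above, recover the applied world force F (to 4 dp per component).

Δv = v₁−v₀ = (0.12000000, -0.01333333, 0.06333333)
applied force F = (3.6000, -0.4000, 1.9000)

F = (3.6000, -0.4000, 1.9000)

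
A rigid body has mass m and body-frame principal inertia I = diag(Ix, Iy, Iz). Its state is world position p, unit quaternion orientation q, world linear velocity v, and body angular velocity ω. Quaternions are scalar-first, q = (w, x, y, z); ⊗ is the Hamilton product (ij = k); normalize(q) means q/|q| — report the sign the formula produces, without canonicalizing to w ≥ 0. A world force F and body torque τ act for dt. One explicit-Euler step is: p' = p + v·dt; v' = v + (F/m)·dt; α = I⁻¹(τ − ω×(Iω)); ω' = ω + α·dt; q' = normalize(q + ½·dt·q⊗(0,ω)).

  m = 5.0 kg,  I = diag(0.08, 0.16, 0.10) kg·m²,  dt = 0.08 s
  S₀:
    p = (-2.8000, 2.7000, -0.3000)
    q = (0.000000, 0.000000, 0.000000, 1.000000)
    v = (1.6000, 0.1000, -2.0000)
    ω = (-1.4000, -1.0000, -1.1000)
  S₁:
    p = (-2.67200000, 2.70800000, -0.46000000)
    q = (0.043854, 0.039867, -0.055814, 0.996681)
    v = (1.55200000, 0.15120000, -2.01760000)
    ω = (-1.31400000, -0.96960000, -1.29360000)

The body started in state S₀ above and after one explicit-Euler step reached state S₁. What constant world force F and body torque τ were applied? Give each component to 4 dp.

Δω = ω₁−ω₀ = (0.08600000, 0.03040000, -0.19360000)
precession coupling = (-0.0660, -0.0308, 0.1120)
applied torque τ = (0.0200, 0.0300, -0.1300)
velocity change Δv = (-0.04800000, 0.05120000, -0.01760000)
m·(v₁−v₀)/dt = (-3.0000, 3.2000, -1.1000)

F = (-3.0000, 3.2000, -1.1000)
τ = (0.0200, 0.0300, -0.1300)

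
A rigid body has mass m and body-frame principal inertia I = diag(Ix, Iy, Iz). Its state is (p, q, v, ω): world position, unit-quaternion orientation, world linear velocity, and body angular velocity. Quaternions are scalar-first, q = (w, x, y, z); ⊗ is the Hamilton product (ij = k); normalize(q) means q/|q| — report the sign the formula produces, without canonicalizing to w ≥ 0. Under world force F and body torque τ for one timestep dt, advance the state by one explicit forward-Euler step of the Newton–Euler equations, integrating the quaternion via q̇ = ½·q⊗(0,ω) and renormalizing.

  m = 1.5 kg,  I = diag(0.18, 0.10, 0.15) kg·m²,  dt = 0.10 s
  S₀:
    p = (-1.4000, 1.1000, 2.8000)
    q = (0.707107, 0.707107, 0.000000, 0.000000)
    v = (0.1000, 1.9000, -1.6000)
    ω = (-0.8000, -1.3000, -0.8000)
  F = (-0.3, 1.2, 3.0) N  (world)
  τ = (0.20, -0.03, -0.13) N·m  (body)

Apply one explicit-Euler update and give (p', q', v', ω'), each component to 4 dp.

ω×(Iω) gyroscopic = (0.0520, 0.0192, -0.0832)
α = I⁻¹(τ − ω×Iω) = (0.8222, -0.4920, -0.3120)
ω' = ω + α·dt = (-0.7178, -1.3492, -0.8312)
q⊗(0,ω) = (0.5656856, -0.5656856, -0.3535535, -1.4849247)
q + ½dt·q⊗(0,ω), renormalized = (0.7327, 0.6763, -0.0176, -0.0740)
new position p' = (-1.3900, 1.2900, 2.6400)
v' = v + a·dt = (0.0800, 1.9800, -1.4000)

p' = (-1.3900, 1.2900, 2.6400)
q' = (0.7327, 0.6763, -0.0176, -0.0740)
v' = (0.0800, 1.9800, -1.4000)
ω' = (-0.7178, -1.3492, -0.8312)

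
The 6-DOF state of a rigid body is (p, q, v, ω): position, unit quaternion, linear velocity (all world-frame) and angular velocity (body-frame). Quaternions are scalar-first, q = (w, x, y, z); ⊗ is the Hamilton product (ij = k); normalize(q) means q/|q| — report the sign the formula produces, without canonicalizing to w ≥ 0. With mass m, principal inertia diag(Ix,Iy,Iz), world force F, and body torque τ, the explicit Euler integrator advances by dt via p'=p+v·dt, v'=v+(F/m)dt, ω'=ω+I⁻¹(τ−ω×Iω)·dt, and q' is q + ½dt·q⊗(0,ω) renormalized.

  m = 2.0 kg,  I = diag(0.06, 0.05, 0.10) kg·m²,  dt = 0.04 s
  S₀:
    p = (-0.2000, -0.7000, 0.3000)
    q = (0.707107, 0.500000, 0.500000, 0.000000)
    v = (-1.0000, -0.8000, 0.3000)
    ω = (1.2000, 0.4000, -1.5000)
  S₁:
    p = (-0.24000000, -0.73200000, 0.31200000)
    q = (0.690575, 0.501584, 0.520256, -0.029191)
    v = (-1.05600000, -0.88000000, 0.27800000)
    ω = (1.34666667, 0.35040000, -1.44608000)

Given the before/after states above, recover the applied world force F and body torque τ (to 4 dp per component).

rate change Δω = (0.14666667, -0.04960000, 0.05392000)
precession coupling = (-0.0300, 0.0720, -0.0048)
I·α + gyro = (0.1900, 0.0100, 0.1300)
velocity change Δv = (-0.05600000, -0.08000000, -0.02200000)
F = m·Δv/dt = (-2.8000, -4.0000, -1.1000)

F = (-2.8000, -4.0000, -1.1000)
τ = (0.1900, 0.0100, 0.1300)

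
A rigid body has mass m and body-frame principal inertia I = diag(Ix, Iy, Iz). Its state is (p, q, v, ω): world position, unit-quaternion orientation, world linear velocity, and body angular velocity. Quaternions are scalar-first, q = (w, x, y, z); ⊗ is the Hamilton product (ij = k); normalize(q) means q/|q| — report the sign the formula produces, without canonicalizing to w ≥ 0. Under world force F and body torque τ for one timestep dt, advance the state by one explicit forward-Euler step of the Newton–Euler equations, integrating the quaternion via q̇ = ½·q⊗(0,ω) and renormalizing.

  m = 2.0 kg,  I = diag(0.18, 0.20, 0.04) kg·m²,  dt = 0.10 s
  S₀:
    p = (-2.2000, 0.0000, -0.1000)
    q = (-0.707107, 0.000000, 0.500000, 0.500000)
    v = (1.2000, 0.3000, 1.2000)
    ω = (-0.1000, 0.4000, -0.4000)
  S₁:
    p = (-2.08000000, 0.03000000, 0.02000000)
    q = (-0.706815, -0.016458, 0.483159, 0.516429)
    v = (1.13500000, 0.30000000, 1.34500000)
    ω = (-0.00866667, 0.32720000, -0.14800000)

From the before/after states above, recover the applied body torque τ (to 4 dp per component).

ω₁ − ω₀ = (0.09133333, -0.07280000, 0.25200000)
gyro term ω₀×Iω₀ = (0.0256, 0.0056, -0.0008)
τ = I·(Δω/dt) + ω₀×(Iω₀) = (0.1900, -0.1400, 0.1000)

τ = (0.1900, -0.1400, 0.1000)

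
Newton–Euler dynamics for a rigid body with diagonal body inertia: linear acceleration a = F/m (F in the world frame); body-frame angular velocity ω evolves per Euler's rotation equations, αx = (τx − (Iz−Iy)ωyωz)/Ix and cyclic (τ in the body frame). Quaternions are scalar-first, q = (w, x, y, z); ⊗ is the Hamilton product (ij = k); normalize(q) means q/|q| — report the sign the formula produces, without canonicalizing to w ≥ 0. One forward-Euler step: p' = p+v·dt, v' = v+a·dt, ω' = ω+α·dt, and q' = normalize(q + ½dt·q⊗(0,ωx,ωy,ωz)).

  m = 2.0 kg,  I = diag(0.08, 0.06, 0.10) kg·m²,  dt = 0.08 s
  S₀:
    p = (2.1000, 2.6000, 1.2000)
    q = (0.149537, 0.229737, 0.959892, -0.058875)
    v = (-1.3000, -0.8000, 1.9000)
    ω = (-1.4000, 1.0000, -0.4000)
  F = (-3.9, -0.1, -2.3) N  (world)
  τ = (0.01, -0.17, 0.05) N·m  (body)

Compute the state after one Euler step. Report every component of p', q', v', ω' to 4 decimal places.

p' = (1.9960, 2.5360, 1.3520)
q' = (0.1228, 0.2078, 0.9704, 0.0017)
v' = (-1.4560, -0.8040, 1.8080)
ω' = (-1.3740, 0.7883, -0.3824)

precession coupling ω×(Iω) = (-0.0160, -0.0112, 0.0280)
α = I⁻¹(τ − ω×Iω) = (0.3250, -2.6467, 0.2200)
ω + α·dt = (-1.3740, 0.7883, -0.3824)
Hamilton product q⊗(0,ω) = (-0.6618102, -0.5344336, 0.3238568, 1.5137710)
q + ½dt·q⊗(0,ω), renormalized = (0.1228, 0.2078, 0.9704, 0.0017)
p' = p + v·dt = (1.9960, 2.5360, 1.3520)
v' = v + a·dt = (-1.4560, -0.8040, 1.8080)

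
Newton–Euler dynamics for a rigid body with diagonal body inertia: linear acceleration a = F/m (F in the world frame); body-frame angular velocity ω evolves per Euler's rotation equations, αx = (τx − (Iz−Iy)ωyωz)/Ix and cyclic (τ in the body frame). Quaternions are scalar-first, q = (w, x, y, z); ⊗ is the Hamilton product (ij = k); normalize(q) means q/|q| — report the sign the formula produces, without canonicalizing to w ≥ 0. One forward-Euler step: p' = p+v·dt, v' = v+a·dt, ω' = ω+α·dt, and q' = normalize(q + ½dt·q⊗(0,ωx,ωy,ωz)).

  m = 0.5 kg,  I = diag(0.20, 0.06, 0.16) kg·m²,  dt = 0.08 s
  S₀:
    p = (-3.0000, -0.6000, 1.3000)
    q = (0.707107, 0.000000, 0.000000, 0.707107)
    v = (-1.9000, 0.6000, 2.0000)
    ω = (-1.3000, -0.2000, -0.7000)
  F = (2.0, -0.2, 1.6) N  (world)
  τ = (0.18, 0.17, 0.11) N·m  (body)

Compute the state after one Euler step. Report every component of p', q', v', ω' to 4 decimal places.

p' = (-3.1520, -0.5520, 1.4600)
q' = (0.7256, -0.0311, -0.0424, 0.6861)
v' = (-1.5800, 0.5680, 2.2560)
ω' = (-1.2336, -0.0219, -0.6268)

a = (4.0000, -0.4000, 3.2000)
new position p' = (-3.1520, -0.5520, 1.4600)
v' = v + a·dt = (-1.5800, 0.5680, 2.2560)
precession coupling ω×(Iω) = (0.0140, 0.0364, -0.0364)
angular accel α = (0.8300, 2.2267, 0.9150)
new body rate ω' = (-1.2336, -0.0219, -0.6268)
2q̇ = q⊗(0,ω) = (0.4949749, -0.7778177, -1.0606605, -0.4949749)
updated quaternion q' = (0.7256, -0.0311, -0.0424, 0.6861)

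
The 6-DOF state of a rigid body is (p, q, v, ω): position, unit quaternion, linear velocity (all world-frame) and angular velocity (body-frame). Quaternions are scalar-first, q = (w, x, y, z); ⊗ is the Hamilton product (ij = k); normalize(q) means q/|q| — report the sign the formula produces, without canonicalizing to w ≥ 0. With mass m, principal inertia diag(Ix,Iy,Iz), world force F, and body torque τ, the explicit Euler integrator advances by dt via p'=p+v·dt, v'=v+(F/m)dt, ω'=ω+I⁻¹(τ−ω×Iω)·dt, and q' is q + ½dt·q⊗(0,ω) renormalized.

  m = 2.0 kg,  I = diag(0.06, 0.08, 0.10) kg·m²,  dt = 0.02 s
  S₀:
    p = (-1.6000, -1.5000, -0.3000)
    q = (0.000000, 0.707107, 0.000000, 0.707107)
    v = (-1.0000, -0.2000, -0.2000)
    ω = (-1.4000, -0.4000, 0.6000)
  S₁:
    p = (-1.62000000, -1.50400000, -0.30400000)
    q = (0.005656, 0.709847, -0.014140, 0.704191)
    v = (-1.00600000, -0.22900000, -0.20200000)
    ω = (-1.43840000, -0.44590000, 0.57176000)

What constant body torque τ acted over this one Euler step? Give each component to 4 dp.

ω₁ − ω₀ = (-0.03840000, -0.04590000, -0.02824000)
precession coupling = (-0.0048, 0.0336, 0.0112)
I·α + gyro = (-0.1200, -0.1500, -0.1300)

τ = (-0.1200, -0.1500, -0.1300)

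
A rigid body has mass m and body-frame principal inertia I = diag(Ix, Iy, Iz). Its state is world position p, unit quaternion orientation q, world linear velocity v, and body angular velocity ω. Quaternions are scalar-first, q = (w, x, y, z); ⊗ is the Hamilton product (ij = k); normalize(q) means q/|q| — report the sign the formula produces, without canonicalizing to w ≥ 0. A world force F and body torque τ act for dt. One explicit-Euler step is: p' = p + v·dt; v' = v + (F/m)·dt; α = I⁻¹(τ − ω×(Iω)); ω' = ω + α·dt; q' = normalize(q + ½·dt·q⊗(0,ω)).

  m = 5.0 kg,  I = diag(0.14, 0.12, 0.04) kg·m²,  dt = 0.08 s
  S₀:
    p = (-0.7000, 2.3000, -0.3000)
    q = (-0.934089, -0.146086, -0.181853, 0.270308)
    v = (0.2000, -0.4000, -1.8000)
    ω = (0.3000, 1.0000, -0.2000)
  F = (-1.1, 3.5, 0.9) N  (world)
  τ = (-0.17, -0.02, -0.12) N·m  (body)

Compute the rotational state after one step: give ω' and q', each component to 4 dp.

ω' = (0.1937, 0.9907, -0.4280)
q' = (-0.9221, -0.1665, -0.2169, 0.2739)

(τ − ω×Iω)/I = (-1.3286, -0.1167, -2.8500)
ω' = ω + α·dt = (0.1937, 0.9907, -0.4280)
2q̇ = q⊗(0,ω) = (0.2797404, -0.5141641, -0.8822138, 0.0952877)
q + ½dt·q⊗(0,ω), renormalized = (-0.9221, -0.1665, -0.2169, 0.2739)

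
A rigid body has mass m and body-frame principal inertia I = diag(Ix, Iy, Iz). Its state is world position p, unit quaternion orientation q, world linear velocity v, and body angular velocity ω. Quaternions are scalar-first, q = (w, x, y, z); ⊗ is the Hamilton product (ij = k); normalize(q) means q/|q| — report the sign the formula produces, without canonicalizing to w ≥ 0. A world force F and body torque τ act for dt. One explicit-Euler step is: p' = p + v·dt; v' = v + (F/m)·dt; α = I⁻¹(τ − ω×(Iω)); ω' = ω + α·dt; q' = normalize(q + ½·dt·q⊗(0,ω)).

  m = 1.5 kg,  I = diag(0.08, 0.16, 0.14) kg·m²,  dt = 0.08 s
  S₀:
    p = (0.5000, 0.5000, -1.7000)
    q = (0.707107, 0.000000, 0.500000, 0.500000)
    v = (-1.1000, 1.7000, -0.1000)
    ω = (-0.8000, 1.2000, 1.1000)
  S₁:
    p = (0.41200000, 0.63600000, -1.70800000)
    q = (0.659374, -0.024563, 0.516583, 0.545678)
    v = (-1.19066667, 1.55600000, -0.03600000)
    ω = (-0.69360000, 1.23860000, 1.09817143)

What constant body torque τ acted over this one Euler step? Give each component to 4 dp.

ω₁ − ω₀ = (0.10640000, 0.03860000, -0.00182857)
I·α + gyro = (0.0800, 0.1300, -0.0800)

τ = (0.0800, 0.1300, -0.0800)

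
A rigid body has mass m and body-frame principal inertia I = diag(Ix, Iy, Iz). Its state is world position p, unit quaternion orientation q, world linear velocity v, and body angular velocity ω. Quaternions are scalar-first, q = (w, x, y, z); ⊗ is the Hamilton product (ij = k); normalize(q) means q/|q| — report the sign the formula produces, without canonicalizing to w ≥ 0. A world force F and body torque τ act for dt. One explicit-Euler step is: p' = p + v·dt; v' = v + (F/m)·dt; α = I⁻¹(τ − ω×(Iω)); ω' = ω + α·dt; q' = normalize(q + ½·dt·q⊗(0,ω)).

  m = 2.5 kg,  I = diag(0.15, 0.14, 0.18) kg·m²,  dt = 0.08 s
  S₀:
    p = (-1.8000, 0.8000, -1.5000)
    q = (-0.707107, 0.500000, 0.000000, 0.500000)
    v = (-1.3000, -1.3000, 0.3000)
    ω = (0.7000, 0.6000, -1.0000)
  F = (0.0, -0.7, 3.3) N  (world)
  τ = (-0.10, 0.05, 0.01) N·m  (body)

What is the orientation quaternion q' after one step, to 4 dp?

q' = (-0.7001, 0.4675, 0.0170, 0.5395)

2q̇ = q⊗(0,ω) = (0.1500000, -0.7949749, 0.4257358, 1.0071070)
q' = normalize(q + ½dt·q⊗(0,ω)) = (-0.7001, 0.4675, 0.0170, 0.5395)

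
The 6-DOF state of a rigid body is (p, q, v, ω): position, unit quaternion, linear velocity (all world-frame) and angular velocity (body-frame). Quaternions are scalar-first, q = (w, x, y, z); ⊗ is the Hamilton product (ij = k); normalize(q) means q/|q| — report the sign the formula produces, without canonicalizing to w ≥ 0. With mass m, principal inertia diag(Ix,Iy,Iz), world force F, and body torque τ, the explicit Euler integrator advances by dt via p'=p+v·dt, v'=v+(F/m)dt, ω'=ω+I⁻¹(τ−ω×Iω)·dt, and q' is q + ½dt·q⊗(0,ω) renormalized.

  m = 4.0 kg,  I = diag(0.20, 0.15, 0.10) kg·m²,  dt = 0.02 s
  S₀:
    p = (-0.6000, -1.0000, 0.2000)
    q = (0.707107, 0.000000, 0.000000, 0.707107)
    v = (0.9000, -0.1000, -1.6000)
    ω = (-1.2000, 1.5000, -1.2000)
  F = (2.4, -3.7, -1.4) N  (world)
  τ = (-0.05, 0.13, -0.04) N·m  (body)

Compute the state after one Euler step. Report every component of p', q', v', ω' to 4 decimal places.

p' = (-0.5820, -1.0020, 0.1680)
q' = (0.7154, -0.0191, 0.0021, 0.6984)
v' = (0.9120, -0.1185, -1.6070)
ω' = (-1.2140, 1.4981, -1.2260)

linear accel F/m = (0.6000, -0.9250, -0.3500)
p + v·dt = (-0.5820, -1.0020, 0.1680)
v + (F/m)dt = (0.9120, -0.1185, -1.6070)
ω×(Iω) gyroscopic = (0.0900, 0.1440, 0.0900)
(τ − ω×Iω)/I = (-0.7000, -0.0933, -1.3000)
new body rate ω' = (-1.2140, 1.4981, -1.2260)
q⊗(0,ω) = (0.8485284, -1.9091889, 0.2121321, -0.8485284)
q + ½dt·q⊗(0,ω), renormalized = (0.7154, -0.0191, 0.0021, 0.6984)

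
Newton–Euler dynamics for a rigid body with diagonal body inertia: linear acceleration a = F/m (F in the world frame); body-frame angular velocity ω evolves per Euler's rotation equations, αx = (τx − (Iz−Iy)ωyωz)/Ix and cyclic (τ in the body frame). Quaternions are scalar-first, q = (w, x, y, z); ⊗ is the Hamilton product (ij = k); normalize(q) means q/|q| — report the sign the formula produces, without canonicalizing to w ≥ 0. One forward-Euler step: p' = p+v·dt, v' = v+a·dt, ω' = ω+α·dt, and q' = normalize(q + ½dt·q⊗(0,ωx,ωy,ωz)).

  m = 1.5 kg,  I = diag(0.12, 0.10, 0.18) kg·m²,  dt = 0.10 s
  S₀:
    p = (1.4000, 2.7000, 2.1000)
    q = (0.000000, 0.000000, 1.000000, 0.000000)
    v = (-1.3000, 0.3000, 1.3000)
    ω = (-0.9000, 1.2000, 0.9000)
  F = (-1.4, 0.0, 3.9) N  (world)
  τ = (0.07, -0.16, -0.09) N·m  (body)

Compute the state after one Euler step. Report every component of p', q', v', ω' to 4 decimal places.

a = (-0.9333, 0.0000, 2.6000)
p' = p + v·dt = (1.2700, 2.7300, 2.2300)
v + (F/m)dt = (-1.3933, 0.3000, 1.5600)
angular accel α = (-0.1367, -2.0860, -0.6200)
ω' = ω + α·dt = (-0.9137, 0.9914, 0.8380)
Hamilton product q⊗(0,ω) = (-1.2000000, 0.9000000, 0.0000000, 0.9000000)
q + ½dt·q⊗(0,ω), renormalized = (-0.0598, 0.0448, 0.9962, 0.0448)

p' = (1.2700, 2.7300, 2.2300)
q' = (-0.0598, 0.0448, 0.9962, 0.0448)
v' = (-1.3933, 0.3000, 1.5600)
ω' = (-0.9137, 0.9914, 0.8380)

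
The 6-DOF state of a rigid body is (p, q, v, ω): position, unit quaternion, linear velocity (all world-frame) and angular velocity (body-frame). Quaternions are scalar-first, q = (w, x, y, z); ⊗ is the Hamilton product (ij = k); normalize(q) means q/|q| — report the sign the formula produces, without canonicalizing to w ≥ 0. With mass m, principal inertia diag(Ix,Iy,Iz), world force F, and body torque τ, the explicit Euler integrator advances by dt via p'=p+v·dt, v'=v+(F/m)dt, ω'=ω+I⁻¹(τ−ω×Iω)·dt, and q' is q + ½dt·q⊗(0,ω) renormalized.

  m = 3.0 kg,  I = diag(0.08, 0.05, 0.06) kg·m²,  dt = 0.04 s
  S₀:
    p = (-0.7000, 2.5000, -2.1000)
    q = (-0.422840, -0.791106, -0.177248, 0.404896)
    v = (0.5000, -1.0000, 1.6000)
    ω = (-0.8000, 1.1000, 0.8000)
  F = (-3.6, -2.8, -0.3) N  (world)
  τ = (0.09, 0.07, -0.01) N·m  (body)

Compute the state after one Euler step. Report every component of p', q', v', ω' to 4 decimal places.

a = F/m = (-1.2000, -0.9333, -0.1000)
p' = p + v·dt = (-0.6800, 2.4600, -2.0360)
new velocity v' = (0.4520, -1.0373, 1.5960)
precession coupling ω×(Iω) = (0.0088, -0.0128, 0.0264)
(τ − ω×Iω)/I = (1.0150, 1.6560, -0.6067)
new body rate ω' = (-0.7594, 1.1662, 0.7757)
2q̇ = q⊗(0,ω) = (-0.7618288, -0.2489120, -0.1561560, -1.3502870)
q + ½dt·q⊗(0,ω), renormalized = (-0.4379, -0.7957, -0.1803, 0.3777)

p' = (-0.6800, 2.4600, -2.0360)
q' = (-0.4379, -0.7957, -0.1803, 0.3777)
v' = (0.4520, -1.0373, 1.5960)
ω' = (-0.7594, 1.1662, 0.7757)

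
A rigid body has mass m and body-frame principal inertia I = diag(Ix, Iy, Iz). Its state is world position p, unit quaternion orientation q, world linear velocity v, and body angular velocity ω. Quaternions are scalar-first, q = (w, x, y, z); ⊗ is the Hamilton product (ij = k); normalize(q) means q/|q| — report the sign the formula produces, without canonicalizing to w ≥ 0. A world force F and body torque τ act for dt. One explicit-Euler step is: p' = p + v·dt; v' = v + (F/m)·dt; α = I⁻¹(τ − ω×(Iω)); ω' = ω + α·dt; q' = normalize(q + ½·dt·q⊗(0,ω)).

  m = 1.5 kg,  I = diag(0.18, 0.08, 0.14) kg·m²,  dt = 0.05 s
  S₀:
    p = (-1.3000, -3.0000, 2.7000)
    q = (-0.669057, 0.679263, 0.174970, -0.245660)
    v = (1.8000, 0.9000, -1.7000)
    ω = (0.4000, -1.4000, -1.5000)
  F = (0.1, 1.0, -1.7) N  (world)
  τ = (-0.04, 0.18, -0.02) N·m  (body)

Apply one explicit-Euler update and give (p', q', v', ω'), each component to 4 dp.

gyro term ω×Iω = (0.1260, -0.0240, 0.0560)
angular accel α = (-0.9222, 2.5500, -0.5429)
ω + α·dt = (0.3539, -1.2725, -1.5271)
2q̇ = q⊗(0,ω) = (-0.3952372, -0.8740018, 1.8573103, -0.0173707)
q + ½dt·q⊗(0,ω), renormalized = (-0.6780, 0.6565, 0.2211, -0.2458)
p' = p + v·dt = (-1.2100, -2.9550, 2.6150)
new velocity v' = (1.8033, 0.9333, -1.7567)

p' = (-1.2100, -2.9550, 2.6150)
q' = (-0.6780, 0.6565, 0.2211, -0.2458)
v' = (1.8033, 0.9333, -1.7567)
ω' = (0.3539, -1.2725, -1.5271)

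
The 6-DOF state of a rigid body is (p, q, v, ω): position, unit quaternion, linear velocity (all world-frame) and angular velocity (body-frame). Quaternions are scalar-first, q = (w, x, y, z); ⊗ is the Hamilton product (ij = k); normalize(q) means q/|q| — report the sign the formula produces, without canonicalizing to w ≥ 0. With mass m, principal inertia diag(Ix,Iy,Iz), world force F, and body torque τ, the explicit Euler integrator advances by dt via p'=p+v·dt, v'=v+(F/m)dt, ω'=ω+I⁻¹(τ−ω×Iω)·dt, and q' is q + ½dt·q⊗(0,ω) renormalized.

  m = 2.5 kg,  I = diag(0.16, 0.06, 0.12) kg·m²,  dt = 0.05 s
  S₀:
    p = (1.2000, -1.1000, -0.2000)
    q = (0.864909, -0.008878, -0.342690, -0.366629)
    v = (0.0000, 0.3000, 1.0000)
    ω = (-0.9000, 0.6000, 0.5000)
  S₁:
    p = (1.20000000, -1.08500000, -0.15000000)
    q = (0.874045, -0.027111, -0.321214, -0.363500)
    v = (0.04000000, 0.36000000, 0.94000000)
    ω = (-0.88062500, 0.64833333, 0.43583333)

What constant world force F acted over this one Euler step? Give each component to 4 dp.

F = (2.0000, 3.0000, -3.0000)

velocity change Δv = (0.04000000, 0.06000000, -0.06000000)
applied force F = (2.0000, 3.0000, -3.0000)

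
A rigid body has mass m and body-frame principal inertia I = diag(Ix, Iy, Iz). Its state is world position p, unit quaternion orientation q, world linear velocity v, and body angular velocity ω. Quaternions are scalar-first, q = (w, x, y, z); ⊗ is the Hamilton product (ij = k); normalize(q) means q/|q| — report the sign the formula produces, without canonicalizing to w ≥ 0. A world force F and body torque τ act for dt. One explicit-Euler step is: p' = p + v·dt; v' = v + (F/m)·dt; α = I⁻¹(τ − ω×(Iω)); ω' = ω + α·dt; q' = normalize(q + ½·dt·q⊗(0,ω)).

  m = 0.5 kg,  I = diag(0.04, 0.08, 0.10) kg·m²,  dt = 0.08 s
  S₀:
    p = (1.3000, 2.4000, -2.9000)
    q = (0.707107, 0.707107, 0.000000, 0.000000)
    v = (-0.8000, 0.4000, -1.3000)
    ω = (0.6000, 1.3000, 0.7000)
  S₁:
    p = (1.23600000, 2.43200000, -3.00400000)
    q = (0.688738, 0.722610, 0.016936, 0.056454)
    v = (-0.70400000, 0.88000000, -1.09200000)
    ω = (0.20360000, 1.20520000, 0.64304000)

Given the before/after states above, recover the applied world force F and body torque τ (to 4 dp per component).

F = (0.6000, 3.0000, 1.3000)
τ = (-0.1800, -0.1200, -0.0400)

rate change Δω = (-0.39640000, -0.09480000, -0.05696000)
gyro term ω₀×Iω₀ = (0.0182, -0.0252, 0.0312)
I·α + gyro = (-0.1800, -0.1200, -0.0400)
Δv = v₁−v₀ = (0.09600000, 0.48000000, 0.20800000)
applied force F = (0.6000, 3.0000, 1.3000)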